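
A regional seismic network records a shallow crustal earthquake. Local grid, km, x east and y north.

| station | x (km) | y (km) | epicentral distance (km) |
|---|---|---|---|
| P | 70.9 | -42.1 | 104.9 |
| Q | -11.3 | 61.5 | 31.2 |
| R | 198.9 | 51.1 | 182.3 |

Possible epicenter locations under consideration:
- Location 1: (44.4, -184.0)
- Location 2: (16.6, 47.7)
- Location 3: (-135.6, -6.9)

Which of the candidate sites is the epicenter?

For each candidate, compare |candidate − station| to the reported distance:
Location 1: residuals P 39.5, Q 220.5, R 99.0 → max 220.5 km
Location 2: residuals P 0.0, Q 0.1, R 0.0 → max 0.1 km
Location 3: residuals P 104.6, Q 110.7, R 157.2 → max 157.2 km
Only Location 2 has all residuals ≈ 0.

Location 2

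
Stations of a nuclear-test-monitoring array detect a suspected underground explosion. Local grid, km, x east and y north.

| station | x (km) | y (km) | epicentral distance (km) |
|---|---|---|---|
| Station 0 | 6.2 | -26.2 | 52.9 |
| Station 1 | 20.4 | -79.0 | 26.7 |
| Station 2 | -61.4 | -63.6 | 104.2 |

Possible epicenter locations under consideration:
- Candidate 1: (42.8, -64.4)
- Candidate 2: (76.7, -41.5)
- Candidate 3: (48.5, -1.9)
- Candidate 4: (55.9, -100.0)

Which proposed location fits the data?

For each candidate, compare |candidate − station| to the reported distance:
Candidate 1: residuals Station 0 0.0, Station 1 0.0, Station 2 0.0 → max 0.0 km
Candidate 2: residuals Station 0 19.2, Station 1 40.9, Station 2 35.7 → max 40.9 km
Candidate 3: residuals Station 0 4.1, Station 1 55.4, Station 2 21.8 → max 55.4 km
Candidate 4: residuals Station 0 36.1, Station 1 14.5, Station 2 18.6 → max 36.1 km
Only Candidate 1 has all residuals ≈ 0.

Candidate 1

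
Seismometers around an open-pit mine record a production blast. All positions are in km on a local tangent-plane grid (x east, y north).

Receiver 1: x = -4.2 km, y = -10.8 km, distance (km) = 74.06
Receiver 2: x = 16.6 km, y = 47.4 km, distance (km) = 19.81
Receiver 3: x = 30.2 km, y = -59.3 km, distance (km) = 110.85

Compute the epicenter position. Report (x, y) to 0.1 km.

x ≈ 36.0 km, y ≈ 51.4 km

Circle about each station: (x + 4.2)² + (y + 10.8)² = 74.06²; (x − 16.6)² + (y − 47.4)² = 19.81²; (x − 30.2)² + (y + 59.3)² = 110.85².
Subtracting the Receiver 1 equation from the Receiver 2 and Receiver 3 equations removes the quadratic terms:
41.6 x + 116.4 y = 7480.49
68.8 x − 97.0 y = -2508.59
Solving the 2×2 system: x ≈ 36.0, y ≈ 51.4 km.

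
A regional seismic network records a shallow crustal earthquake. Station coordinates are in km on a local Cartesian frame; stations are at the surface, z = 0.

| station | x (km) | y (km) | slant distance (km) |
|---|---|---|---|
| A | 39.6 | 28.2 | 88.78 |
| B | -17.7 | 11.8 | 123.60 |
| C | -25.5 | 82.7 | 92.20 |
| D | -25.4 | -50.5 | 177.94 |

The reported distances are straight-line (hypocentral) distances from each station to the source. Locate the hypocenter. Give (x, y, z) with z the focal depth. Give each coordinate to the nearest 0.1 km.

Each station gives a sphere (x−x_i)² + (y−y_i)² + z² = d_i² (stations at z=0).
Subtracting the A sphere from B and C: z² cancels, leaving linear equations in x and y:
-114.6 x − 32.8 y = -9305.94
-130.2 x + 109.0 y = 4507.19
Solving: x ≈ 51.695, y ≈ 103.100 km (keep extra digits for the depth step; rounded: 51.7, 103.1).
Then from the A sphere: z² = 88.78² − (x − 39.6)² − (y − 28.2)² with x = 51.695, y = 103.100, so z ≈ 46.104 ≈ 46.1 km.

(51.7, 103.1, 46.1)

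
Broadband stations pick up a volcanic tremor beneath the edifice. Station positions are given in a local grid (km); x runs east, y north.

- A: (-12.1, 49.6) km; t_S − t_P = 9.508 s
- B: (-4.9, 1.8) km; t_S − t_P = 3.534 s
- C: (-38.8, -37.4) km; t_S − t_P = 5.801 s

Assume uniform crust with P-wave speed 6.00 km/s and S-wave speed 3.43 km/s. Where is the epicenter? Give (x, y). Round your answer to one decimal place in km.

Distance from S−P lag: d = Δt · v_P v_S / (v_P − v_S) = Δt · (6.00·3.43)/(6.00−3.43) ≈ 8.0078·Δt.
So d_A = 76.14, d_B = 28.30, d_C = 46.45 km.
Circle about each station: (x + 12.1)² + (y − 49.6)² = 76.14²; (x + 4.9)² + (y − 1.8)² = 28.30²; (x + 38.8)² + (y + 37.4)² = 46.45².
Subtracting pairs of circle equations eliminates x²+y² and gives linear equations (the radical axes):
14.4 x − 95.6 y = 2417.09
-53.4 x − 174.0 y = 3937.33
Solving the 2×2 system: x ≈ 5.8, y ≈ -24.4 km.

(5.8, -24.4)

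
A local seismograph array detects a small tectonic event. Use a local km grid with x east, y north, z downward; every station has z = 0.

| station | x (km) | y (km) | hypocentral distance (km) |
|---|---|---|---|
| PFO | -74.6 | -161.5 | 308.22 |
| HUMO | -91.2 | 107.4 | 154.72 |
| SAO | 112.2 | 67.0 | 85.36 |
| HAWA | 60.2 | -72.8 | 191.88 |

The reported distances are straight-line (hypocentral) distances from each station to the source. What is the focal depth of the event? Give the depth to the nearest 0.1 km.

z ≈ 45.0 km

Each station gives a sphere (x−x_i)² + (y−y_i)² + z² = d_i² (stations at z=0).
Subtracting the PFO sphere from HUMO and SAO: z² cancels, leaving linear equations in x and y:
-33.2 x + 537.8 y = 59266.08
373.6 x + 457.0 y = 73143.67
Solving: x ≈ 56.698, y ≈ 113.701 km (keep extra digits for the depth step; rounded: 56.7, 113.7).
Then from the PFO sphere: z² = 308.22² − (x + 74.6)² − (y + 161.5)² with x = 56.698, y = 113.701, so z ≈ 44.998 ≈ 45.0 km.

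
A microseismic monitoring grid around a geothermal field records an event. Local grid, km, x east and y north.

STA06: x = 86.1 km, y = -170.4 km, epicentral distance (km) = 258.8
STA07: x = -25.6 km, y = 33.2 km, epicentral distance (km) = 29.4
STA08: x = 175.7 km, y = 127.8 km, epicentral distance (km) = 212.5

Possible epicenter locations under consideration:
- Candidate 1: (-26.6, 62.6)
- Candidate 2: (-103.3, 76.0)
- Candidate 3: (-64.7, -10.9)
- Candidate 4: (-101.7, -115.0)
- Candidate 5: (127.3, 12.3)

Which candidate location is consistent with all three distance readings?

Candidate 1

For each candidate, compare |candidate − station| to the reported distance:
Candidate 1: residuals STA06 0.0, STA07 0.0, STA08 0.0 → max 0.0 km
Candidate 2: residuals STA06 52.0, STA07 59.3, STA08 71.3 → max 71.3 km
Candidate 3: residuals STA06 39.3, STA07 29.5, STA08 65.0 → max 65.0 km
Candidate 4: residuals STA06 63.0, STA07 137.2, STA08 156.1 → max 156.1 km
Candidate 5: residuals STA06 71.5, STA07 124.9, STA08 87.3 → max 124.9 km
Only Candidate 1 has all residuals ≈ 0.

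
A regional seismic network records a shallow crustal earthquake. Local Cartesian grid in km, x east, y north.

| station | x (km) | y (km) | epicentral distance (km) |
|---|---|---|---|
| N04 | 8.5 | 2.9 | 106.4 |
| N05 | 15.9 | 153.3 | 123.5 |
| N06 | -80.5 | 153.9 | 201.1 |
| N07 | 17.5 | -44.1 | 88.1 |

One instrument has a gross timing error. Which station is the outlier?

Solve using three stations at a time. Using N04, N05, N06 (subtract circle equations pairwise → linear system) gives (x, y) ≈ (97.8, 60.8).
Distances from that point to each station vs reported:
  N04: calculated 106.4 vs reported 106.4 → residual 0.0 km
  N05: calculated 123.5 vs reported 123.5 → residual 0.0 km
  N06: calculated 201.1 vs reported 201.1 → residual 0.0 km
  N07: calculated 132.1 vs reported 88.1 → residual 44.0 km
N04, N05, N06 are mutually consistent (residuals ≈ 0); N07 is off by 44.0 km.

N07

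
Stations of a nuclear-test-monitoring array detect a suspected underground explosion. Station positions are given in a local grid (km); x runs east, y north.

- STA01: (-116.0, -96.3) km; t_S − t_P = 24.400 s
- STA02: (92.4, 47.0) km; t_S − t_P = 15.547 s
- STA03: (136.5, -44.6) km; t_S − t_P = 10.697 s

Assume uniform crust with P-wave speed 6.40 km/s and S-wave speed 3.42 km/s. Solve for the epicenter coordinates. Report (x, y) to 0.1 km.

60.0 km east, -62.5 km north

Distance from S−P lag: d = Δt · v_P v_S / (v_P − v_S) = Δt · (6.40·3.42)/(6.40−3.42) ≈ 7.3450·Δt.
So d_STA01 = 179.22, d_STA02 = 114.19, d_STA03 = 78.57 km.
Circle about each station: (x + 116.0)² + (y + 96.3)² = 179.22²; (x − 92.4)² + (y − 47.0)² = 114.19²; (x − 136.5)² + (y + 44.6)² = 78.57².
Subtracting the STA01 equation from the STA02 and STA03 equations removes the quadratic terms:
416.8 x + 286.6 y = 7097.52
505.0 x + 103.4 y = 23838.28
Solving the 2×2 system: x ≈ 60.0, y ≈ -62.5 km.
Check against STA01 (with the unrounded x, y): √((x + 116.0)²+(y + 96.3)²) = 179.22 ≈ 179.22 km. ✓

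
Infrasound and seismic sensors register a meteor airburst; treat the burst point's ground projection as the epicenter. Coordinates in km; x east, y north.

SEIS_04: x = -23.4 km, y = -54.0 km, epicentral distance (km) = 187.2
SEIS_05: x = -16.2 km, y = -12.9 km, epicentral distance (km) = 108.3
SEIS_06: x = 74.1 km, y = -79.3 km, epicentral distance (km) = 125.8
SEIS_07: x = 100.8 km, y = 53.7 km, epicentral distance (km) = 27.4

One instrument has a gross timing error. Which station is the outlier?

Solve using three stations at a time. Using SEIS_05, SEIS_06, SEIS_07 (subtract circle equations pairwise → linear system) gives (x, y) ≈ (74.4, 46.5).
Distances from that point to each station vs reported:
  SEIS_04: calculated 140.2 vs reported 187.2 → residual 47.0 km
  SEIS_05: calculated 108.3 vs reported 108.3 → residual 0.0 km
  SEIS_06: calculated 125.8 vs reported 125.8 → residual 0.0 km
  SEIS_07: calculated 27.4 vs reported 27.4 → residual 0.0 km
SEIS_05, SEIS_06, SEIS_07 are mutually consistent (residuals ≈ 0); SEIS_04 is off by 47.0 km.

SEIS_04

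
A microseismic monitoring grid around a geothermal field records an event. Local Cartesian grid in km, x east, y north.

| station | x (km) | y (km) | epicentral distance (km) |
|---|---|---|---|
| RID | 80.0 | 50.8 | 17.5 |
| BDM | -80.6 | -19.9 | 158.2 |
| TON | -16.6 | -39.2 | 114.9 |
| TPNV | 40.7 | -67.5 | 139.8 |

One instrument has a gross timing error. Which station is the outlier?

Solve using three stations at a time. Using RID, BDM, TON (subtract circle equations pairwise → linear system) gives (x, y) ≈ (65.2, 41.5).
Distances from that point to each station vs reported:
  RID: calculated 17.5 vs reported 17.5 → residual 0.0 km
  BDM: calculated 158.2 vs reported 158.2 → residual 0.0 km
  TON: calculated 114.9 vs reported 114.9 → residual 0.0 km
  TPNV: calculated 111.7 vs reported 139.8 → residual 28.1 km
RID, BDM, TON are mutually consistent (residuals ≈ 0); TPNV is off by 28.1 km.

TPNV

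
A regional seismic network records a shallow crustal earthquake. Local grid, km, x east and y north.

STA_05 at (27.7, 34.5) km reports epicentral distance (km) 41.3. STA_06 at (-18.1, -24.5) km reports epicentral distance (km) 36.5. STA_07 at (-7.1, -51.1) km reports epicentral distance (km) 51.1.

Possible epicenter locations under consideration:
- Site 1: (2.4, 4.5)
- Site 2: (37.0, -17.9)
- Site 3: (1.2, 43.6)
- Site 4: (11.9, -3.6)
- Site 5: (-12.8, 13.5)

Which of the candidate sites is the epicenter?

Site 4

For each candidate, compare |candidate − station| to the reported distance:
Site 1: residuals STA_05 2.1, STA_06 1.0, STA_07 5.3 → max 5.3 km
Site 2: residuals STA_05 11.9, STA_06 19.0, STA_07 4.1 → max 19.0 km
Site 3: residuals STA_05 13.3, STA_06 34.3, STA_07 44.0 → max 44.0 km
Site 4: residuals STA_05 0.1, STA_06 0.1, STA_07 0.1 → max 0.1 km
Site 5: residuals STA_05 4.3, STA_06 1.9, STA_07 13.8 → max 13.8 km
Only Site 4 has all residuals ≈ 0.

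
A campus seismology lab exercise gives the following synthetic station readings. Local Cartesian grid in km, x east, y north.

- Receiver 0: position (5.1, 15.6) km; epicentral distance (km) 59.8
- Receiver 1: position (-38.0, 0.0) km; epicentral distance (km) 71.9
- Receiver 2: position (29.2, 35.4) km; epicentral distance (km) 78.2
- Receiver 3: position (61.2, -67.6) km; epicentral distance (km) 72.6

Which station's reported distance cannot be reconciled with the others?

Receiver 3

Solve using three stations at a time. Using Receiver 0, Receiver 1, Receiver 2 (subtract circle equations pairwise → linear system) gives (x, y) ≈ (20.2, -42.3).
Distances from that point to each station vs reported:
  Receiver 0: calculated 59.8 vs reported 59.8 → residual 0.0 km
  Receiver 1: calculated 71.9 vs reported 71.9 → residual 0.0 km
  Receiver 2: calculated 78.2 vs reported 78.2 → residual 0.0 km
  Receiver 3: calculated 48.2 vs reported 72.6 → residual 24.4 km
Receiver 0, Receiver 1, Receiver 2 are mutually consistent (residuals ≈ 0); Receiver 3 is off by 24.4 km.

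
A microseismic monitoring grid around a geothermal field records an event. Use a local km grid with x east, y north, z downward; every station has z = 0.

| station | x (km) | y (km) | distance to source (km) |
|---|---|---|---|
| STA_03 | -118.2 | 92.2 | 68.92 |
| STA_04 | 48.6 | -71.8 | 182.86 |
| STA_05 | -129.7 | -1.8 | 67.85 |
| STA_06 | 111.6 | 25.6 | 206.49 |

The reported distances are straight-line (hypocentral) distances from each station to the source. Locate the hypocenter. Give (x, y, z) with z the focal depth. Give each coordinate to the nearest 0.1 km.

Each station gives a sphere (x−x_i)² + (y−y_i)² + z² = d_i² (stations at z=0).
Subtracting the STA_03 sphere from STA_04 and STA_05: z² cancels, leaving linear equations in x and y:
333.6 x − 328.0 y = -43642.69
-23.0 x − 188.0 y = -5500.41
Solving: x ≈ -91.099, y ≈ 40.403 km (keep extra digits for the depth step; rounded: -91.1, 40.4).
Then from the STA_03 sphere: z² = 68.92² − (x + 118.2)² − (y − 92.2)² with x = -91.099, y = 40.403, so z ≈ 36.504 ≈ 36.5 km.
Check against STA_06 (with the unrounded solution): distance 206.49 ≈ 206.49 km. ✓

(-91.1, 40.4, 36.5)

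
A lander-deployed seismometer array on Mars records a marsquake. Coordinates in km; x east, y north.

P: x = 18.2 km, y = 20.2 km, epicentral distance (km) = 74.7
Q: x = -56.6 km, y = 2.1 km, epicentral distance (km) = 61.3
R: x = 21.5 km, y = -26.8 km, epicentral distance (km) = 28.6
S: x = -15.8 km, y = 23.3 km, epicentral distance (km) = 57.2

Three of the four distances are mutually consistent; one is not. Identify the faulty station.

Solve using three stations at a time. Using Q, R, S (subtract circle equations pairwise → linear system) gives (x, y) ≈ (-6.4, -33.1).
Distances from that point to each station vs reported:
  P: calculated 58.8 vs reported 74.7 → residual 15.9 km
  Q: calculated 61.3 vs reported 61.3 → residual 0.0 km
  R: calculated 28.6 vs reported 28.6 → residual 0.0 km
  S: calculated 57.2 vs reported 57.2 → residual 0.0 km
Q, R, S are mutually consistent (residuals ≈ 0); P is off by 15.9 km.

P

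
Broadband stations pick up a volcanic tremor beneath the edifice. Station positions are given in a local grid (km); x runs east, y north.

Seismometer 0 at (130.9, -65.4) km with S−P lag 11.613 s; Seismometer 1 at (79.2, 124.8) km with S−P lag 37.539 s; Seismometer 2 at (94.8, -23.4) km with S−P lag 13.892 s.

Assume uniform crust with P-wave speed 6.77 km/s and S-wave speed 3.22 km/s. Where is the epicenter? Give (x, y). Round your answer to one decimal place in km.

(72.0, -105.6)

Distance from S−P lag: d = Δt · v_P v_S / (v_P − v_S) = Δt · (6.77·3.22)/(6.77−3.22) ≈ 6.1407·Δt.
So d_Seismometer 0 = 71.31, d_Seismometer 1 = 230.51, d_Seismometer 2 = 85.31 km.
Circle about each station: (x − 130.9)² + (y + 65.4)² = 71.31²; (x − 79.2)² + (y − 124.8)² = 230.51²; (x − 94.8)² + (y + 23.4)² = 85.31².
Subtracting the Seismometer 0 equation from the Seismometer 1 and Seismometer 2 equations removes the quadratic terms:
-103.4 x + 380.4 y = -47614.03
-72.2 x + 84.0 y = -14070.05
Solving the 2×2 system: x ≈ 72.0, y ≈ -105.6 km.
Check against Seismometer 0 (with the unrounded x, y): √((x − 130.9)²+(y + 65.4)²) = 71.28 ≈ 71.31 km. ✓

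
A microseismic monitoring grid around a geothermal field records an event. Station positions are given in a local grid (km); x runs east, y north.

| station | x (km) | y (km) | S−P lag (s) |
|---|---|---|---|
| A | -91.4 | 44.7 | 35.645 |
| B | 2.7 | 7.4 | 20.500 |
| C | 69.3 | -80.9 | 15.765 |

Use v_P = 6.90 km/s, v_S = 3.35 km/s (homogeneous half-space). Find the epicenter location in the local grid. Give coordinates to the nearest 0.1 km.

x ≈ 135.8 km, y ≈ -2.7 km

Distance from S−P lag: d = Δt · v_P v_S / (v_P − v_S) = Δt · (6.90·3.35)/(6.90−3.35) ≈ 6.5113·Δt.
So d_A = 232.09, d_B = 133.48, d_C = 102.65 km.
Circle about each station: (x + 91.4)² + (y − 44.7)² = 232.09²; (x − 2.7)² + (y − 7.4)² = 133.48²; (x − 69.3)² + (y + 80.9)² = 102.65².
Subtracting the A equation from the B and C equations removes the quadratic terms:
188.2 x − 74.6 y = 25758.86
321.4 x − 251.2 y = 44324.00
Solving the 2×2 system: x ≈ 135.8, y ≈ -2.7 km.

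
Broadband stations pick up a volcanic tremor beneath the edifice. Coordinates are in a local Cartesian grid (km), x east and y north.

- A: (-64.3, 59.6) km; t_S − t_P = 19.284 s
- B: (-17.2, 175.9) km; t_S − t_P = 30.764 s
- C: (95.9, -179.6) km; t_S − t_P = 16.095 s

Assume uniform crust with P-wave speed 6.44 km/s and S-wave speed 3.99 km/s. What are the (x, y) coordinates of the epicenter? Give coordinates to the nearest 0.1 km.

(-68.8, -142.6)

Distance from S−P lag: d = Δt · v_P v_S / (v_P − v_S) = Δt · (6.44·3.99)/(6.44−3.99) ≈ 10.4880·Δt.
So d_A = 202.25, d_B = 322.65, d_C = 168.80 km.
Circle about each station: (x + 64.3)² + (y − 59.6)² = 202.25²; (x + 17.2)² + (y − 175.9)² = 322.65²; (x − 95.9)² + (y + 179.6)² = 168.80².
Subtracting the A equation from the B and C equations removes the quadratic terms:
94.2 x + 232.6 y = -39647.96
320.4 x − 478.4 y = 46177.94
Solving the 2×2 system: x ≈ -68.8, y ≈ -142.6 km.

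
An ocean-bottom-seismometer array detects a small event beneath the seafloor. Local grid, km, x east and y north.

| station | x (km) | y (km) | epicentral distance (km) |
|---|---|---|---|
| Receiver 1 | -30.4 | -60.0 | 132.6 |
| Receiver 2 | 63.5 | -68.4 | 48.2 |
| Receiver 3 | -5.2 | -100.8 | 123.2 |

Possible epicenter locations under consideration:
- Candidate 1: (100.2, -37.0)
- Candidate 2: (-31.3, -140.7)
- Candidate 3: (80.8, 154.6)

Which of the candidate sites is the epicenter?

For each candidate, compare |candidate − station| to the reported distance:
Candidate 1: residuals Receiver 1 0.0, Receiver 2 0.1, Receiver 3 0.0 → max 0.1 km
Candidate 2: residuals Receiver 1 51.9, Receiver 2 71.0, Receiver 3 75.5 → max 75.5 km
Candidate 3: residuals Receiver 1 109.1, Receiver 2 175.5, Receiver 3 146.3 → max 175.5 km
Only Candidate 1 has all residuals ≈ 0.

Candidate 1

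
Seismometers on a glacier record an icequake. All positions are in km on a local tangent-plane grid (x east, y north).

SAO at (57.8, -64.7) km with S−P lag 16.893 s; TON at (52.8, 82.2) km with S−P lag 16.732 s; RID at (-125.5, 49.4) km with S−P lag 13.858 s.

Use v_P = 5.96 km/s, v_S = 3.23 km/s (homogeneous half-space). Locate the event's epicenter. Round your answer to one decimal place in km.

Distance from S−P lag: d = Δt · v_P v_S / (v_P − v_S) = Δt · (5.96·3.23)/(5.96−3.23) ≈ 7.0516·Δt.
So d_SAO = 119.12, d_TON = 117.99, d_RID = 97.72 km.
Circle about each station: (x − 57.8)² + (y + 64.7)² = 119.12²; (x − 52.8)² + (y − 82.2)² = 117.99²; (x + 125.5)² + (y − 49.4)² = 97.72².
Subtracting the SAO equation from the TON and RID equations removes the quadratic terms:
-10.0 x + 293.8 y = 2285.68
-366.6 x + 228.2 y = 15304.06
Solving the 2×2 system: x ≈ -37.7, y ≈ 6.5 km.
Check against SAO (with the unrounded x, y): √((x − 57.8)²+(y + 64.7)²) = 119.12 ≈ 119.12 km. ✓

-37.7 km east, 6.5 km north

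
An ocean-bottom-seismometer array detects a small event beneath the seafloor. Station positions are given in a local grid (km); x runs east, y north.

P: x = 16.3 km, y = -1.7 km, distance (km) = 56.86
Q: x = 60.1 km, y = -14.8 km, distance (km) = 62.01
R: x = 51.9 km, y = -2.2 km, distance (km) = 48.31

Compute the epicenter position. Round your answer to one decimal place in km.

47.4 km east, 45.9 km north

Circle about each station: (x − 16.3)² + (y + 1.7)² = 56.86²; (x − 60.1)² + (y + 14.8)² = 62.01²; (x − 51.9)² + (y + 2.2)² = 48.31².
Subtracting the P equation from the Q and R equations removes the quadratic terms:
87.6 x − 26.2 y = 2950.29
71.2 x − 1.0 y = 3329.07
Solving the 2×2 system: x ≈ 47.4, y ≈ 45.9 km.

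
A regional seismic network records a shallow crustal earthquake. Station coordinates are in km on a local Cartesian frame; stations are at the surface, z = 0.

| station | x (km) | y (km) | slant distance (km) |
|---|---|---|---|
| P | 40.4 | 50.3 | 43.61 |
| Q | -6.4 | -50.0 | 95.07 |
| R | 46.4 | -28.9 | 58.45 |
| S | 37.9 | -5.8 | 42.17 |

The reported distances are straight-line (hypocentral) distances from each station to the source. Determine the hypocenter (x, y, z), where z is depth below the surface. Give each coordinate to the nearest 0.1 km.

(49.2, 20.7, 30.8)

Each station gives a sphere (x−x_i)² + (y−y_i)² + z² = d_i² (stations at z=0).
Subtracting the P sphere from Q and R: z² cancels, leaving linear equations in x and y:
-93.6 x − 200.6 y = -8757.76
12.0 x − 158.4 y = -2688.65
Solving: x ≈ 49.200, y ≈ 20.701 km (keep extra digits for the depth step; rounded: 49.2, 20.7).
Then from the P sphere: z² = 43.61² − (x − 40.4)² − (y − 50.3)² with x = 49.200, y = 20.701, so z ≈ 30.794 ≈ 30.8 km.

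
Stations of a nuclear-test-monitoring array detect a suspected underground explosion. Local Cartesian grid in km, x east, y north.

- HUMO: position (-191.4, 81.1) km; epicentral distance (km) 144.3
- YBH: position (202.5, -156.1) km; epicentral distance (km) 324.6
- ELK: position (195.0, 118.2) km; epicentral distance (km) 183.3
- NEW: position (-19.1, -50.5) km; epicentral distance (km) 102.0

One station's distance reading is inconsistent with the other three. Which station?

ELK

Solve using three stations at a time. Using HUMO, YBH, NEW (subtract circle equations pairwise → linear system) gives (x, y) ≈ (-51.2, 46.5).
Distances from that point to each station vs reported:
  HUMO: calculated 144.4 vs reported 144.3 → residual 0.1 km
  YBH: calculated 324.7 vs reported 324.6 → residual 0.1 km
  ELK: calculated 256.4 vs reported 183.3 → residual 73.1 km
  NEW: calculated 102.2 vs reported 102.0 → residual 0.2 km
HUMO, YBH, NEW are mutually consistent (residuals ≈ 0); ELK is off by 73.1 km.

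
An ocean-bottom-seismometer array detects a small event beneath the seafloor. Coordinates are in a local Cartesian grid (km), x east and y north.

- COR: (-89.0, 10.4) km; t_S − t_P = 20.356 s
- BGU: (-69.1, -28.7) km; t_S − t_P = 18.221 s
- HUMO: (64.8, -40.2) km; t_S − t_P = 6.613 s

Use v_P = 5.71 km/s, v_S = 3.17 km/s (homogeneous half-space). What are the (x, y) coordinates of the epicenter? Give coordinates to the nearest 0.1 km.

56.0 km east, 6.1 km north

Distance from S−P lag: d = Δt · v_P v_S / (v_P − v_S) = Δt · (5.71·3.17)/(5.71−3.17) ≈ 7.1263·Δt.
So d_COR = 145.06, d_BGU = 129.85, d_HUMO = 47.13 km.
Circle about each station: (x + 89.0)² + (y − 10.4)² = 145.06²; (x + 69.1)² + (y + 28.7)² = 129.85²; (x − 64.8)² + (y + 40.2)² = 47.13².
Subtracting the COR equation from the BGU and HUMO equations removes the quadratic terms:
39.8 x − 78.2 y = 1750.72
307.6 x − 101.2 y = 16607.09
Solving the 2×2 system: x ≈ 56.0, y ≈ 6.1 km.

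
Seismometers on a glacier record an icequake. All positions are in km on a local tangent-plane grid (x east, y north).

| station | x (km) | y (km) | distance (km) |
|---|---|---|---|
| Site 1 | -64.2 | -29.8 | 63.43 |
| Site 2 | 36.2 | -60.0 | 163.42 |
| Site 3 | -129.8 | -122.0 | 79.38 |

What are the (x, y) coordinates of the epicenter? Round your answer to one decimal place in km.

Circle about each station: (x + 64.2)² + (y + 29.8)² = 63.43²; (x − 36.2)² + (y + 60.0)² = 163.42²; (x + 129.8)² + (y + 122.0)² = 79.38².
Subtracting pairs of circle equations eliminates x²+y² and gives linear equations (the radical axes):
200.8 x − 60.4 y = -22781.97
-131.2 x − 184.4 y = 24444.54
Solving the 2×2 system: x ≈ -126.3, y ≈ -42.7 km.

x ≈ -126.3 km, y ≈ -42.7 km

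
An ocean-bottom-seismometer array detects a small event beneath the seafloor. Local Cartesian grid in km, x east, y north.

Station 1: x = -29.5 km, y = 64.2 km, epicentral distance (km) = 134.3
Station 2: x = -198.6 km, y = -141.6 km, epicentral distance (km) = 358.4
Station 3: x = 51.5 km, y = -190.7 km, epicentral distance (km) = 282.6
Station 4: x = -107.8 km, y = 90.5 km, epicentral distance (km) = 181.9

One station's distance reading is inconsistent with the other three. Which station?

Station 1

Solve using three stations at a time. Using Station 2, Station 3, Station 4 (subtract circle equations pairwise → linear system) gives (x, y) ≈ (74.1, 91.0).
Distances from that point to each station vs reported:
  Station 1: calculated 107.0 vs reported 134.3 → residual 27.3 km
  Station 2: calculated 358.4 vs reported 358.4 → residual 0.0 km
  Station 3: calculated 282.6 vs reported 282.6 → residual 0.0 km
  Station 4: calculated 181.9 vs reported 181.9 → residual 0.0 km
Station 2, Station 3, Station 4 are mutually consistent (residuals ≈ 0); Station 1 is off by 27.3 km.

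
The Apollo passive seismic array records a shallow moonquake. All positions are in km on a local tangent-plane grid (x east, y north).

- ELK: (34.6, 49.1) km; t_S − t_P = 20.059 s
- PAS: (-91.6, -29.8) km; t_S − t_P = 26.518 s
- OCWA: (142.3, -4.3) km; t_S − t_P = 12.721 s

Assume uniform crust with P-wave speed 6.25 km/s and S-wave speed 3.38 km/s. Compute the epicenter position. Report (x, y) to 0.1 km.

Distance from S−P lag: d = Δt · v_P v_S / (v_P − v_S) = Δt · (6.25·3.38)/(6.25−3.38) ≈ 7.3606·Δt.
So d_ELK = 147.65, d_PAS = 195.19, d_OCWA = 93.63 km.
Circle about each station: (x − 34.6)² + (y − 49.1)² = 147.65²; (x + 91.6)² + (y + 29.8)² = 195.19²; (x − 142.3)² + (y + 4.3)² = 93.63².
Subtracting pairs of circle equations eliminates x²+y² and gives linear equations (the radical axes):
-252.4 x − 157.8 y = -10627.98
215.4 x − 106.8 y = 29693.76
Solving the 2×2 system: x ≈ 95.5, y ≈ -85.4 km.

95.5 km east, -85.4 km north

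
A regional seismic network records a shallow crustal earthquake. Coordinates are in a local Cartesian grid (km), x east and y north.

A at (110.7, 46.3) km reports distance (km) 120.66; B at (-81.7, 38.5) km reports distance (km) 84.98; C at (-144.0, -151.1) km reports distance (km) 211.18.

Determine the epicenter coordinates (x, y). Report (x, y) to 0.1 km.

Circle about each station: (x − 110.7)² + (y − 46.3)² = 120.66²; (x + 81.7)² + (y − 38.5)² = 84.98²; (x + 144.0)² + (y + 151.1)² = 211.18².
Subtracting the A equation from the B and C equations removes the quadratic terms:
-384.8 x − 15.6 y = 1096.20
-509.4 x − 394.8 y = -869.13
Solving the 2×2 system: x ≈ -3.1, y ≈ 6.2 km.

-3.1 km east, 6.2 km north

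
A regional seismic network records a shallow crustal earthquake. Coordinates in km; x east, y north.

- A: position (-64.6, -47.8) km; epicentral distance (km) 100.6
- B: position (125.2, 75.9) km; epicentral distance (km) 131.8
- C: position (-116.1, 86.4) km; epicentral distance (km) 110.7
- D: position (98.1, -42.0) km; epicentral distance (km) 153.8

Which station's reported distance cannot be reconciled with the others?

Solve using three stations at a time. Using B, C, D (subtract circle equations pairwise → linear system) gives (x, y) ≈ (-6.5, 70.8).
Distances from that point to each station vs reported:
  A: calculated 132.0 vs reported 100.6 → residual 31.4 km
  B: calculated 131.8 vs reported 131.8 → residual 0.0 km
  C: calculated 110.7 vs reported 110.7 → residual 0.0 km
  D: calculated 153.8 vs reported 153.8 → residual 0.0 km
B, C, D are mutually consistent (residuals ≈ 0); A is off by 31.4 km.

A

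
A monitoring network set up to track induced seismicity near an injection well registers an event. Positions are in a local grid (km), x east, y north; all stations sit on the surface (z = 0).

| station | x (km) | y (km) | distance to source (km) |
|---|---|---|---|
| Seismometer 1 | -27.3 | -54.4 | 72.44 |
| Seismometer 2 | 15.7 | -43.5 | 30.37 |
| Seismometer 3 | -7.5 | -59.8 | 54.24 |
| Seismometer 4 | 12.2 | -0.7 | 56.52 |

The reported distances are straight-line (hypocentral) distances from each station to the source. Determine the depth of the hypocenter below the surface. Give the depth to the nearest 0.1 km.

depth ≈ 11.2 km

Each station gives a sphere (x−x_i)² + (y−y_i)² + z² = d_i² (stations at z=0).
Subtracting the Seismometer 1 sphere from Seismometer 2 and Seismometer 3: z² cancels, leaving linear equations in x and y:
86.0 x + 21.8 y = 2759.31
39.6 x − 10.8 y = 2233.22
Solving: x ≈ 43.795, y ≈ -46.197 km (keep extra digits for the depth step; rounded: 43.8, -46.2).
Then from the Seismometer 1 sphere: z² = 72.44² − (x + 27.3)² − (y + 54.4)² with x = 43.795, y = -46.197, so z ≈ 11.215 ≈ 11.2 km.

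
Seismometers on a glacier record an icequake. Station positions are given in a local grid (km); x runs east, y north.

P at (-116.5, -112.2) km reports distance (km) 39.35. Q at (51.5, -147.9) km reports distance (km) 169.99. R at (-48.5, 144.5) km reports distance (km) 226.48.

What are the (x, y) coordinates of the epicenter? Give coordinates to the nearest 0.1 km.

x ≈ -102.3 km, y ≈ -75.5 km

Circle about each station: (x + 116.5)² + (y + 112.2)² = 39.35²; (x − 51.5)² + (y + 147.9)² = 169.99²; (x + 48.5)² + (y − 144.5)² = 226.48².
Subtracting the P equation from the Q and R equations removes the quadratic terms:
336.0 x − 71.4 y = -28982.61
136.0 x + 513.4 y = -52673.36
Solving the 2×2 system: x ≈ -102.3, y ≈ -75.5 km.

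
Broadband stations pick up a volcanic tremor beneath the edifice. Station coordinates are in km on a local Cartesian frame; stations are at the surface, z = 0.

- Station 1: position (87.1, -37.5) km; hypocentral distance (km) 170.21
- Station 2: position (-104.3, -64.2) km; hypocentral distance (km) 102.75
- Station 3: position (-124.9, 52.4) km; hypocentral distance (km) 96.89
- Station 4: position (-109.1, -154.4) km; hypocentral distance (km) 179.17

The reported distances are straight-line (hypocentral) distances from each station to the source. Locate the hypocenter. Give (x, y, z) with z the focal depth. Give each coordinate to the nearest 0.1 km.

x ≈ -64.9 km, y ≈ 7.9 km, depth ≈ 61.7 km

Each station gives a sphere (x−x_i)² + (y−y_i)² + z² = d_i² (stations at z=0).
Subtracting the Station 1 sphere from Station 2 and Station 3: z² cancels, leaving linear equations in x and y:
-382.8 x − 53.4 y = 24421.35
-424.0 x + 179.8 y = 28936.88
Solving: x ≈ -64.898, y ≈ 7.898 km (keep extra digits for the depth step; rounded: -64.9, 7.9).
Then from the Station 1 sphere: z² = 170.21² − (x − 87.1)² − (y + 37.5)² with x = -64.898, y = 7.898, so z ≈ 61.701 ≈ 61.7 km.
Check against Station 4 (with the unrounded solution): distance 179.17 ≈ 179.17 km. ✓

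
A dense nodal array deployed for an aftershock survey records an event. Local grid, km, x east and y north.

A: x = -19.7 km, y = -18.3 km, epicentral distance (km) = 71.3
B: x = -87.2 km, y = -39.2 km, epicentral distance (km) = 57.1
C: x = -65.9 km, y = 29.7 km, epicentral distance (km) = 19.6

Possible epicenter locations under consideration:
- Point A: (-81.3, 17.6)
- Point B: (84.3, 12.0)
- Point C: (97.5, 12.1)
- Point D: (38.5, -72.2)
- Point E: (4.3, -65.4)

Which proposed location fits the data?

Point A

For each candidate, compare |candidate − station| to the reported distance:
Point A: residuals A 0.0, B 0.0, C 0.0 → max 0.0 km
Point B: residuals A 37.0, B 121.9, C 131.6 → max 131.6 km
Point C: residuals A 49.8, B 134.6, C 144.7 → max 144.7 km
Point D: residuals A 8.0, B 72.9, C 126.3 → max 126.3 km
Point E: residuals A 18.4, B 38.1, C 98.6 → max 98.6 km
Only Point A has all residuals ≈ 0.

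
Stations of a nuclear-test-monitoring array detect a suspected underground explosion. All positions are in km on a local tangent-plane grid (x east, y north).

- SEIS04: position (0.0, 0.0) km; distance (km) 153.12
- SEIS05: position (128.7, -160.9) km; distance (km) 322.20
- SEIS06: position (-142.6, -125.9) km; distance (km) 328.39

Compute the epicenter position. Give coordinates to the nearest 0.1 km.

Circle about each station: x² + y² = 153.12²; (x − 128.7)² + (y + 160.9)² = 322.20²; (x + 142.6)² + (y + 125.9)² = 328.39².
Subtracting the SEIS04 equation from the SEIS05 and SEIS06 equations removes the quadratic terms:
257.4 x − 321.8 y = -37914.61
-285.2 x − 251.8 y = -48208.69
Solving the 2×2 system: x ≈ 38.1, y ≈ 148.3 km.
Check against SEIS04 (with the unrounded x, y): √(x²+y²) = 153.12 ≈ 153.12 km. ✓

(38.1, 148.3)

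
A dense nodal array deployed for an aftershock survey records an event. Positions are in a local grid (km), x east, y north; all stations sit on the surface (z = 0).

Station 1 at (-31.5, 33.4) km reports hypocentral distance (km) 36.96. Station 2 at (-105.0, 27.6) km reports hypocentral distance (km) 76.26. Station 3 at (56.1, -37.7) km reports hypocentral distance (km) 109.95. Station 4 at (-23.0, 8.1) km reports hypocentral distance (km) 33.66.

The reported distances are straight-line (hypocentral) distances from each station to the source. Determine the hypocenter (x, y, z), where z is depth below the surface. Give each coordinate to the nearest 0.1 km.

Each station gives a sphere (x−x_i)² + (y−y_i)² + z² = d_i² (stations at z=0).
Subtracting the Station 1 sphere from Station 2 and Station 3: z² cancels, leaving linear equations in x and y:
-147.0 x − 11.6 y = 5229.40
175.2 x − 142.2 y = -8262.27
Solving: x ≈ -36.601, y ≈ 13.009 km (keep extra digits for the depth step; rounded: -36.6, 13.0).
Then from the Station 1 sphere: z² = 36.96² − (x + 31.5)² − (y − 33.4)² with x = -36.601, y = 13.009, so z ≈ 30.401 ≈ 30.4 km.
Check against Station 4 (with the unrounded solution): distance 33.66 ≈ 33.66 km. ✓

(-36.6, 13.0, 30.4)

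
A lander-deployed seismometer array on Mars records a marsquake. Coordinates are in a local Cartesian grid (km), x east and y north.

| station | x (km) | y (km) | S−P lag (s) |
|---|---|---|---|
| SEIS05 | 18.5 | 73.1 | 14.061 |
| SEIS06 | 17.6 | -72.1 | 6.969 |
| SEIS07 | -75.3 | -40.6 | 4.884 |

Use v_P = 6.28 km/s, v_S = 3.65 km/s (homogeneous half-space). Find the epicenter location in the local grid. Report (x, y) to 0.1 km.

Distance from S−P lag: d = Δt · v_P v_S / (v_P − v_S) = Δt · (6.28·3.65)/(6.28−3.65) ≈ 8.7156·Δt.
So d_SEIS05 = 122.55, d_SEIS06 = 60.74, d_SEIS07 = 42.57 km.
Circle about each station: (x − 18.5)² + (y − 73.1)² = 122.55²; (x − 17.6)² + (y + 72.1)² = 60.74²; (x + 75.3)² + (y + 40.6)² = 42.57².
Subtracting pairs of circle equations eliminates x²+y² and gives linear equations (the radical axes):
-1.8 x − 290.4 y = 11151.46
-187.6 x − 227.4 y = 14838.89
Solving the 2×2 system: x ≈ -32.8, y ≈ -38.2 km.
Check against SEIS05 (with the unrounded x, y): √((x − 18.5)²+(y − 73.1)²) = 122.55 ≈ 122.55 km. ✓

x ≈ -32.8 km, y ≈ -38.2 km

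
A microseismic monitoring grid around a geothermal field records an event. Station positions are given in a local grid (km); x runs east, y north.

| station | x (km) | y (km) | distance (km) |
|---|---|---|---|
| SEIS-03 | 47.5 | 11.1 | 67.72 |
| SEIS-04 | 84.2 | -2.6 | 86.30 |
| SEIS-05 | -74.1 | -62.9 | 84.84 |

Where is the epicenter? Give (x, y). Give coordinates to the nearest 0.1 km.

(8.7, -44.4)

Circle about each station: (x − 47.5)² + (y − 11.1)² = 67.72²; (x − 84.2)² + (y + 2.6)² = 86.30²; (x + 74.1)² + (y + 62.9)² = 84.84².
Subtracting the SEIS-03 equation from the SEIS-04 and SEIS-05 equations removes the quadratic terms:
73.4 x − 27.4 y = 1855.25
-243.2 x − 148.0 y = 4455.93
Solving the 2×2 system: x ≈ 8.7, y ≈ -44.4 km.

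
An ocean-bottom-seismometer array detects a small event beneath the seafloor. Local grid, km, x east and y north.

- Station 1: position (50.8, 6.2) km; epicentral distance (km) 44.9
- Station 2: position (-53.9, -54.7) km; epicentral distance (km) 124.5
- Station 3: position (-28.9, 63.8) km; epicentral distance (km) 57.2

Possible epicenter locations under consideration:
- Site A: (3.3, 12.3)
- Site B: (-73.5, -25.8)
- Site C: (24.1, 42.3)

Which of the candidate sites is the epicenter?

For each candidate, compare |candidate − station| to the reported distance:
Site A: residuals Station 1 3.0, Station 2 36.4, Station 3 3.5 → max 36.4 km
Site B: residuals Station 1 83.5, Station 2 89.6, Station 3 42.9 → max 89.6 km
Site C: residuals Station 1 0.0, Station 2 0.0, Station 3 0.0 → max 0.0 km
Only Site C has all residuals ≈ 0.

Site C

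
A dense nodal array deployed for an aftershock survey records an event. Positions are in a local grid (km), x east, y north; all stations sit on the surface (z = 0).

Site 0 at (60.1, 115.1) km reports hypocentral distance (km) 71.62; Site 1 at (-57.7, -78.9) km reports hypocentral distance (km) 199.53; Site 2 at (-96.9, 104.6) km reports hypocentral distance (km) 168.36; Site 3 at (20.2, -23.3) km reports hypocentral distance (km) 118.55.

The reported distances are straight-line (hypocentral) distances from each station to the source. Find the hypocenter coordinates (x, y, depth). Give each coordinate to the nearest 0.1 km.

Each station gives a sphere (x−x_i)² + (y−y_i)² + z² = d_i² (stations at z=0).
Subtracting the Site 0 sphere from Site 1 and Site 2: z² cancels, leaving linear equations in x and y:
-235.6 x − 388.0 y = -41988.32
-314.0 x − 21.0 y = -19744.92
Solving: x ≈ 58.000, y ≈ 72.999 km (keep extra digits for the depth step; rounded: 58.0, 73.0).
Then from the Site 0 sphere: z² = 71.62² − (x − 60.1)² − (y − 115.1)² with x = 58.000, y = 72.999, so z ≈ 57.901 ≈ 57.9 km.
Check against Site 3 (with the unrounded solution): distance 118.55 ≈ 118.55 km. ✓

x ≈ 58.0 km, y ≈ 73.0 km, depth ≈ 57.9 km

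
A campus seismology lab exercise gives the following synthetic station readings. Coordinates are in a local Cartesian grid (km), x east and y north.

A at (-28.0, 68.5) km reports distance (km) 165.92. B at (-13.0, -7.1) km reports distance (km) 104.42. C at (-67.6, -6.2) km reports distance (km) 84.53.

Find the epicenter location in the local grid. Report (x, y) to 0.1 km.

Circle about each station: (x + 28.0)² + (y − 68.5)² = 165.92²; (x + 13.0)² + (y + 7.1)² = 104.42²; (x + 67.6)² + (y + 6.2)² = 84.53².
Subtracting the A equation from the B and C equations removes the quadratic terms:
30.0 x − 151.2 y = 11369.07
-79.2 x − 149.4 y = 19516.08
Solving the 2×2 system: x ≈ -76.1, y ≈ -90.3 km.

x ≈ -76.1 km, y ≈ -90.3 km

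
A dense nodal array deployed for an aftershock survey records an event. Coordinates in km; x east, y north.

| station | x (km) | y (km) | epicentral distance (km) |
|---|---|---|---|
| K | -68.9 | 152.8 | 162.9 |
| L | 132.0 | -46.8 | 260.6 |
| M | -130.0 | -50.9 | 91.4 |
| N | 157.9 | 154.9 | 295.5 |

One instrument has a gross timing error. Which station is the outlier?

Solve using three stations at a time. Using L, M, N (subtract circle equations pairwise → linear system) gives (x, y) ≈ (-114.0, 39.2).
Distances from that point to each station vs reported:
  K: calculated 122.2 vs reported 162.9 → residual 40.7 km
  L: calculated 260.6 vs reported 260.6 → residual 0.0 km
  M: calculated 91.5 vs reported 91.4 → residual 0.1 km
  N: calculated 295.5 vs reported 295.5 → residual 0.0 km
L, M, N are mutually consistent (residuals ≈ 0); K is off by 40.7 km.

K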